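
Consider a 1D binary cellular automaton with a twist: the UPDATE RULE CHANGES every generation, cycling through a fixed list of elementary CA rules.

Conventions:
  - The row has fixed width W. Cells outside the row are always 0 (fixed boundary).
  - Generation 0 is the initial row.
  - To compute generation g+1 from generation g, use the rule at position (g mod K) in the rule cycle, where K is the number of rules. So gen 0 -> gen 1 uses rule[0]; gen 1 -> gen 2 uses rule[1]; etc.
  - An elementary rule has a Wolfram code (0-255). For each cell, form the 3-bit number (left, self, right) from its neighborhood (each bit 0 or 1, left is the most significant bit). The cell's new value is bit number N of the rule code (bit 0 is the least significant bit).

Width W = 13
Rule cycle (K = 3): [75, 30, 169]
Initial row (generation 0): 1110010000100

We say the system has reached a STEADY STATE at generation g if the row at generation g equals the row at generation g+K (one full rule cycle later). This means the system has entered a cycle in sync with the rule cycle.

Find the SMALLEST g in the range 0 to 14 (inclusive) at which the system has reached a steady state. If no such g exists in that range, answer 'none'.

Gen 0: 1110010000100
Gen 1 (rule 75): 1010100111001
Gen 2 (rule 30): 1010111100111
Gen 3 (rule 169): 0101111000110
Gen 4 (rule 75): 1001001011110
Gen 5 (rule 30): 1111111010001
Gen 6 (rule 169): 1111110100100
Gen 7 (rule 75): 1000010001001
Gen 8 (rule 30): 1100111011111
Gen 9 (rule 169): 1000110111110
Gen 10 (rule 75): 0011110100010
Gen 11 (rule 30): 0110000110111
Gen 12 (rule 169): 0100110101110
Gen 13 (rule 75): 1001110001010
Gen 14 (rule 30): 1111001011011
Gen 15 (rule 169): 1110000110110
Gen 16 (rule 75): 1010111110110
Gen 17 (rule 30): 1010100000101

Answer: none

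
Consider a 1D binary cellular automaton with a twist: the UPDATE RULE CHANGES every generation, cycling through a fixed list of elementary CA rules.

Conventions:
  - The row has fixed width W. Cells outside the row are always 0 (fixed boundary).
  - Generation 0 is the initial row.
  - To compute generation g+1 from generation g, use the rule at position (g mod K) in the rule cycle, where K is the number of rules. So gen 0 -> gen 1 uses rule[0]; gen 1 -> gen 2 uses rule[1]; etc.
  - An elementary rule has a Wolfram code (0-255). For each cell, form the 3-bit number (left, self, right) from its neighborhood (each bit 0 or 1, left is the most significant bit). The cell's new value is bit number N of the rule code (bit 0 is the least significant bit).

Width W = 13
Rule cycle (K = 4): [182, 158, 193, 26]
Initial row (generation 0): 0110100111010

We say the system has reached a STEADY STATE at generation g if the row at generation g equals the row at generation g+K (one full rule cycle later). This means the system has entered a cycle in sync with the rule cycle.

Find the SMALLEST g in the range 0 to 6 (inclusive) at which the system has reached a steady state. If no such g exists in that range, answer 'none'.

Gen 0: 0110100111010
Gen 1 (rule 182): 1001111010111
Gen 2 (rule 158): 1111110010110
Gen 3 (rule 193): 0111110000010
Gen 4 (rule 26): 1100001000101
Gen 5 (rule 182): 0010011101111
Gen 6 (rule 158): 0111111001110
Gen 7 (rule 193): 0011111000110
Gen 8 (rule 26): 0110000101101
Gen 9 (rule 182): 1001001110011
Gen 10 (rule 158): 1111111101110

Answer: none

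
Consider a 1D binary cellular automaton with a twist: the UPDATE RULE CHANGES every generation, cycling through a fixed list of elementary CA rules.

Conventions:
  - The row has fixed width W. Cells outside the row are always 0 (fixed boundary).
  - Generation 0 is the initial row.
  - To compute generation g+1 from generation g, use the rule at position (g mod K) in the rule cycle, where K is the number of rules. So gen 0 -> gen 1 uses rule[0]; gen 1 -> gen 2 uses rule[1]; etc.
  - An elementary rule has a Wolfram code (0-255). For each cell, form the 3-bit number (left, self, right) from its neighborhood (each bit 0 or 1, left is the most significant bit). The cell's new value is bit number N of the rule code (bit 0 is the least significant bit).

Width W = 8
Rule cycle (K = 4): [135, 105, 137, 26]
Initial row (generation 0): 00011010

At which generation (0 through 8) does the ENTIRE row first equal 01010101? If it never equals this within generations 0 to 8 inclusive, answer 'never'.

Gen 0: 00011010
Gen 1 (rule 135): 11100010
Gen 2 (rule 105): 10101000
Gen 3 (rule 137): 00000011
Gen 4 (rule 26): 00000110
Gen 5 (rule 135): 11111000
Gen 6 (rule 105): 10001011
Gen 7 (rule 137): 00100010
Gen 8 (rule 26): 01010101

Answer: 8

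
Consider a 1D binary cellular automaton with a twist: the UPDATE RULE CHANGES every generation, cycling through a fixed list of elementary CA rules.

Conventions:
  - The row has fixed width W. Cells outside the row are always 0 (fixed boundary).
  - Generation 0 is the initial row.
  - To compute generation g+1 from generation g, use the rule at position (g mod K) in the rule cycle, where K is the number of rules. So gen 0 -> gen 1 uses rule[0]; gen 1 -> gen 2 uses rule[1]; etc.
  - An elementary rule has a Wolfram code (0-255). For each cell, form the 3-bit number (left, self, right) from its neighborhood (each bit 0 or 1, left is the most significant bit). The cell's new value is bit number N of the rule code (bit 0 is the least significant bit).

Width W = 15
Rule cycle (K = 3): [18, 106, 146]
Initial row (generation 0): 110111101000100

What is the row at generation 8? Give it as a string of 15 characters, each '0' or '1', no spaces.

Answer: 001010100010100

Derivation:
Gen 0: 110111101000100
Gen 1 (rule 18): 000000000101010
Gen 2 (rule 106): 000000001010100
Gen 3 (rule 146): 000000010000010
Gen 4 (rule 18): 000000101000101
Gen 5 (rule 106): 000001010001010
Gen 6 (rule 146): 000010001010001
Gen 7 (rule 18): 000101010001010
Gen 8 (rule 106): 001010100010100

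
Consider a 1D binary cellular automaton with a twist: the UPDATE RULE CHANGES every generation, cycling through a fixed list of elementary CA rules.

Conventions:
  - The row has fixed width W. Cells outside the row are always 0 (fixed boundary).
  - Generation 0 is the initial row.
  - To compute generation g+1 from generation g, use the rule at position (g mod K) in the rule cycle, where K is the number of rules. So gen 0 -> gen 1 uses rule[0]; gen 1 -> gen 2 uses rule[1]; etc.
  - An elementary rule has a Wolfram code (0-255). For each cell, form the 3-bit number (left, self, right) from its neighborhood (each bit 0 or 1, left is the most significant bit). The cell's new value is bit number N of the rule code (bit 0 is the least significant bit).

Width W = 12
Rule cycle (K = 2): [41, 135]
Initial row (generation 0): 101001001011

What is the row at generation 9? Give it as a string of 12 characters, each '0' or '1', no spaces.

Gen 0: 101001001011
Gen 1 (rule 41): 010000000110
Gen 2 (rule 135): 110111111000
Gen 3 (rule 41): 101100000011
Gen 4 (rule 135): 100001111100
Gen 5 (rule 41): 001101000001
Gen 6 (rule 135): 110001011111
Gen 7 (rule 41): 100100110000
Gen 8 (rule 135): 101101000111
Gen 9 (rule 41): 011010010100

Answer: 011010010100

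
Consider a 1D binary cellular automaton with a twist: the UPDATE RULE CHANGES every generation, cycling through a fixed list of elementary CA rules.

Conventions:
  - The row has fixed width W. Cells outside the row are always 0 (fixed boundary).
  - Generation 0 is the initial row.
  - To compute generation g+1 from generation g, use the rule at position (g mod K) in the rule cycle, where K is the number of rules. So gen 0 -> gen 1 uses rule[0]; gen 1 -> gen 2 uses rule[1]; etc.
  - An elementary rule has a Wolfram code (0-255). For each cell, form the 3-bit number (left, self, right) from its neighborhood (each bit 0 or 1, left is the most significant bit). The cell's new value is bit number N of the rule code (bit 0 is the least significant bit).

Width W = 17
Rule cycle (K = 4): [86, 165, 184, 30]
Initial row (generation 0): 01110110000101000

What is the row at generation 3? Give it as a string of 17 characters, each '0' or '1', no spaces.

Answer: 01001000000001000

Derivation:
Gen 0: 01110110000101000
Gen 1 (rule 86): 10010011001101100
Gen 2 (rule 165): 10010000000010001
Gen 3 (rule 184): 01001000000001000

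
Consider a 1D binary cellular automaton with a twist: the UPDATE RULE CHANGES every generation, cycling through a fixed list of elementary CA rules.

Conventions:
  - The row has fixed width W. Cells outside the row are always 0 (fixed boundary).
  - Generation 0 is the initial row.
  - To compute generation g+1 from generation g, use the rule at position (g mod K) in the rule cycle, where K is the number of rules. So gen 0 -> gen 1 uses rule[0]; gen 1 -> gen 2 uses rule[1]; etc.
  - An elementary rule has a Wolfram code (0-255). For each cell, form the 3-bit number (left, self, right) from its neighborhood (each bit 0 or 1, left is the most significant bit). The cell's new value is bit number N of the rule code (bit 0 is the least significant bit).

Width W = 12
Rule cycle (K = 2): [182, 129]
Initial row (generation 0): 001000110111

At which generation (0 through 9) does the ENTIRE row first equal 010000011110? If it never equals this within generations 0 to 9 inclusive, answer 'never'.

Answer: never

Derivation:
Gen 0: 001000110111
Gen 1 (rule 182): 011101001010
Gen 2 (rule 129): 001000000000
Gen 3 (rule 182): 011100000000
Gen 4 (rule 129): 001001111111
Gen 5 (rule 182): 011110111110
Gen 6 (rule 129): 001100011100
Gen 7 (rule 182): 010010101010
Gen 8 (rule 129): 000000000000
Gen 9 (rule 182): 000000000000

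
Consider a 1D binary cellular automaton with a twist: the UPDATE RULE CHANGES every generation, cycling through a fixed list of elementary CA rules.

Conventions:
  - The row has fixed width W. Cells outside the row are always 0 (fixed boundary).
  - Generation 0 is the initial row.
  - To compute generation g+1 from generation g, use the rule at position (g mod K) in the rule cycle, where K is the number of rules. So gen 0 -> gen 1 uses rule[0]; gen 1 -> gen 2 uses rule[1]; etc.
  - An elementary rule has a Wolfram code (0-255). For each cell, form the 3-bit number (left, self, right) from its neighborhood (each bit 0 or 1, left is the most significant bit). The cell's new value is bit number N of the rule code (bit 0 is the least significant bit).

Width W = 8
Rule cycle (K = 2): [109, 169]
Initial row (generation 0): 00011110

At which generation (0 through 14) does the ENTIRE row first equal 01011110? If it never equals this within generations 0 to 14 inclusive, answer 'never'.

Gen 0: 00011110
Gen 1 (rule 109): 11010010
Gen 2 (rule 169): 10100000
Gen 3 (rule 109): 11101111
Gen 4 (rule 169): 11011110
Gen 5 (rule 109): 11110010
Gen 6 (rule 169): 11100000
Gen 7 (rule 109): 10101111
Gen 8 (rule 169): 01011110
Gen 9 (rule 109): 01110010
Gen 10 (rule 169): 01100000
Gen 11 (rule 109): 01101111
Gen 12 (rule 169): 01011110
Gen 13 (rule 109): 01110010
Gen 14 (rule 169): 01100000

Answer: 8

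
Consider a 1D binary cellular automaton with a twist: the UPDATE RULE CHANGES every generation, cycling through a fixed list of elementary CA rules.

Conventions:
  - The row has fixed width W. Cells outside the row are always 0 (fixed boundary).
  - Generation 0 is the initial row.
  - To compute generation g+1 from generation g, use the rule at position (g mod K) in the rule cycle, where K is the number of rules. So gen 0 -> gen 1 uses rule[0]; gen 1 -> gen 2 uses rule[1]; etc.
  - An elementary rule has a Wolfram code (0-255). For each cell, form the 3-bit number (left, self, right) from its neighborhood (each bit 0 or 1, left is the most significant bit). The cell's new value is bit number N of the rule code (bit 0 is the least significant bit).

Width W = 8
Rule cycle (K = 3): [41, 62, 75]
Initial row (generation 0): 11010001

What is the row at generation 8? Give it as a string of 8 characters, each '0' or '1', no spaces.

Answer: 11111000

Derivation:
Gen 0: 11010001
Gen 1 (rule 41): 10100100
Gen 2 (rule 62): 11111110
Gen 3 (rule 75): 10000010
Gen 4 (rule 41): 00111000
Gen 5 (rule 62): 01100100
Gen 6 (rule 75): 11101001
Gen 7 (rule 41): 10010000
Gen 8 (rule 62): 11111000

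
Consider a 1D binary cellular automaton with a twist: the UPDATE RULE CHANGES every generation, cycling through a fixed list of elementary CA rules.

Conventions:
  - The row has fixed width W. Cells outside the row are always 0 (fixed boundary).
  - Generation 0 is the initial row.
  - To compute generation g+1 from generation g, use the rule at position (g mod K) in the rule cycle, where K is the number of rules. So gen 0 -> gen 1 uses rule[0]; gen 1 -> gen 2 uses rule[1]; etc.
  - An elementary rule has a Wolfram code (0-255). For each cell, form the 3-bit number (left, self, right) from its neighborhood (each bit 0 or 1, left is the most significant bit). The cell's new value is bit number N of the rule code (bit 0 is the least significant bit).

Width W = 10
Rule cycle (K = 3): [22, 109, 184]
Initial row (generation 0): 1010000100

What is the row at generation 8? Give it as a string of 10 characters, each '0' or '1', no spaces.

Answer: 1101110101

Derivation:
Gen 0: 1010000100
Gen 1 (rule 22): 1011001110
Gen 2 (rule 109): 1111001010
Gen 3 (rule 184): 1110100101
Gen 4 (rule 22): 0000111101
Gen 5 (rule 109): 1110100111
Gen 6 (rule 184): 1101010110
Gen 7 (rule 22): 0001010001
Gen 8 (rule 109): 1101110101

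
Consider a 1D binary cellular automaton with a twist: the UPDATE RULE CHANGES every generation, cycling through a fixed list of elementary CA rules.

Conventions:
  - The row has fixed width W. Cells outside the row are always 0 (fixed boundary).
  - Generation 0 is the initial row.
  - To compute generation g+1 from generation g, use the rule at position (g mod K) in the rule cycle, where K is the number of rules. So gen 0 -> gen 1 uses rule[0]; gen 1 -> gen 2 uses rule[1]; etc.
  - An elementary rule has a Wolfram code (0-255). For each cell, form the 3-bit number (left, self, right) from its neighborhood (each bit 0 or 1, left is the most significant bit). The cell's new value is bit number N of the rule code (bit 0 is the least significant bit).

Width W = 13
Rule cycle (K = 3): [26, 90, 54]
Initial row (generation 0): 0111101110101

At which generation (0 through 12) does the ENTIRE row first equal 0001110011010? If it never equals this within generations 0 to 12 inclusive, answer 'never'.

Gen 0: 0111101110101
Gen 1 (rule 26): 1100001000000
Gen 2 (rule 90): 1110010100000
Gen 3 (rule 54): 0001111110000
Gen 4 (rule 26): 0011000001000
Gen 5 (rule 90): 0111100010100
Gen 6 (rule 54): 1000010111110
Gen 7 (rule 26): 0100100100001
Gen 8 (rule 90): 1011011010010
Gen 9 (rule 54): 1100100111111
Gen 10 (rule 26): 1011011100000
Gen 11 (rule 90): 0011010110000
Gen 12 (rule 54): 0100111001000

Answer: never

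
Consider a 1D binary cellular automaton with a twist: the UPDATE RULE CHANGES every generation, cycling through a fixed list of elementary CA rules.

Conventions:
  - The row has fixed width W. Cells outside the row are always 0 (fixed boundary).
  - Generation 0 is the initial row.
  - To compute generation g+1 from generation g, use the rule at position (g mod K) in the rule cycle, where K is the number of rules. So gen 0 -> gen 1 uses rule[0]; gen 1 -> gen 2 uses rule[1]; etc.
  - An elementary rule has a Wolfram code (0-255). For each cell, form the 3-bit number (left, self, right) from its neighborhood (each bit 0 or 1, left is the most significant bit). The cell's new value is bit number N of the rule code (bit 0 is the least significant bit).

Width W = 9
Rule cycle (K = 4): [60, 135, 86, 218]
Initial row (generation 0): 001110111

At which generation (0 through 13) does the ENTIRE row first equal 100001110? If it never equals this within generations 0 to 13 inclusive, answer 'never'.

Gen 0: 001110111
Gen 1 (rule 60): 001001100
Gen 2 (rule 135): 111010001
Gen 3 (rule 86): 001011011
Gen 4 (rule 218): 010011011
Gen 5 (rule 60): 011010110
Gen 6 (rule 135): 100010000
Gen 7 (rule 86): 110111000
Gen 8 (rule 218): 110111100
Gen 9 (rule 60): 101100010
Gen 10 (rule 135): 100001110
Gen 11 (rule 86): 110010011
Gen 12 (rule 218): 111101111
Gen 13 (rule 60): 100011000

Answer: 10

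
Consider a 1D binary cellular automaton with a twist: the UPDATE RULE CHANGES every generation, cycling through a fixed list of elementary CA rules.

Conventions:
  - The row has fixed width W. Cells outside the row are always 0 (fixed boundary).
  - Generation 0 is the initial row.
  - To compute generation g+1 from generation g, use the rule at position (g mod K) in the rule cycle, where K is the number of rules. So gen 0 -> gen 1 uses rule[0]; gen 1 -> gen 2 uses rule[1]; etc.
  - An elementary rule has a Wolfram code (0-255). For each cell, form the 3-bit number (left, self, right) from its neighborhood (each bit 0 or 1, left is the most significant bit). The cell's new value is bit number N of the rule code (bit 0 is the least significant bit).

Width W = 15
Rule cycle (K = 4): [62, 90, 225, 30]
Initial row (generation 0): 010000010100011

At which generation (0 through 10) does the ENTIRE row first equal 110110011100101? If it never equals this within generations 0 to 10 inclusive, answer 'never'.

Gen 0: 010000010100011
Gen 1 (rule 62): 111000111110110
Gen 2 (rule 90): 101101100010111
Gen 3 (rule 225): 010110101001011
Gen 4 (rule 30): 110100101111010
Gen 5 (rule 62): 101111111000111
Gen 6 (rule 90): 001000001101101
Gen 7 (rule 225): 100011100110110
Gen 8 (rule 30): 110110011100101
Gen 9 (rule 62): 101101110011111
Gen 10 (rule 90): 001101011110001

Answer: 8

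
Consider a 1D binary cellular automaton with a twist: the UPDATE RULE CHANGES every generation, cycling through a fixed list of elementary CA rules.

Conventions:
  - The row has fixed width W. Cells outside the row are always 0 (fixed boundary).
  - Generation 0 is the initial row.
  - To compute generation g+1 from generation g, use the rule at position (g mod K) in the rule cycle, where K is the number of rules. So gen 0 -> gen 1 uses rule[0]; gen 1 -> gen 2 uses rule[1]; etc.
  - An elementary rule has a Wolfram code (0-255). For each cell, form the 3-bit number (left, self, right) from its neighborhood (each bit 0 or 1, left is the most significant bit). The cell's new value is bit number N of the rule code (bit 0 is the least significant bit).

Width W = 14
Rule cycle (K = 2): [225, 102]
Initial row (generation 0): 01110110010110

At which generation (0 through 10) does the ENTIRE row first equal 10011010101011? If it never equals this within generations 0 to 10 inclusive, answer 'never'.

Gen 0: 01110110010110
Gen 1 (rule 225): 00111010001010
Gen 2 (rule 102): 01001110011110
Gen 3 (rule 225): 00000110001110
Gen 4 (rule 102): 00001010010010
Gen 5 (rule 225): 11100100000000
Gen 6 (rule 102): 00101100000000
Gen 7 (rule 225): 10010101111111
Gen 8 (rule 102): 10111110000001
Gen 9 (rule 225): 01011110111100
Gen 10 (rule 102): 11100011000100

Answer: never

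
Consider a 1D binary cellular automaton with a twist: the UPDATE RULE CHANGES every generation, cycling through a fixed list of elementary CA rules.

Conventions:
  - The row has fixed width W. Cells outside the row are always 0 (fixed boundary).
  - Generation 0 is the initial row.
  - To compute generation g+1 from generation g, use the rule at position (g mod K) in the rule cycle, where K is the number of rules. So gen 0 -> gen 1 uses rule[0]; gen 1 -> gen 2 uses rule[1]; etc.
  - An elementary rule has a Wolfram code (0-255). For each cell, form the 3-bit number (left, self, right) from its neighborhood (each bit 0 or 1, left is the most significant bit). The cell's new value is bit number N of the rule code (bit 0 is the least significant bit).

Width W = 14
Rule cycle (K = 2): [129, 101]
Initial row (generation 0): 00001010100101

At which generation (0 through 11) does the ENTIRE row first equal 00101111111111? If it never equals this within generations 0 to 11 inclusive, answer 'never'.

Answer: 2

Derivation:
Gen 0: 00001010100101
Gen 1 (rule 129): 11100000000000
Gen 2 (rule 101): 00101111111111
Gen 3 (rule 129): 10000111111110
Gen 4 (rule 101): 10110000000010
Gen 5 (rule 129): 00000111111000
Gen 6 (rule 101): 11110000001011
Gen 7 (rule 129): 01100111100000
Gen 8 (rule 101): 00100000101111
Gen 9 (rule 129): 10001110000110
Gen 10 (rule 101): 10100010110010
Gen 11 (rule 129): 00001000000000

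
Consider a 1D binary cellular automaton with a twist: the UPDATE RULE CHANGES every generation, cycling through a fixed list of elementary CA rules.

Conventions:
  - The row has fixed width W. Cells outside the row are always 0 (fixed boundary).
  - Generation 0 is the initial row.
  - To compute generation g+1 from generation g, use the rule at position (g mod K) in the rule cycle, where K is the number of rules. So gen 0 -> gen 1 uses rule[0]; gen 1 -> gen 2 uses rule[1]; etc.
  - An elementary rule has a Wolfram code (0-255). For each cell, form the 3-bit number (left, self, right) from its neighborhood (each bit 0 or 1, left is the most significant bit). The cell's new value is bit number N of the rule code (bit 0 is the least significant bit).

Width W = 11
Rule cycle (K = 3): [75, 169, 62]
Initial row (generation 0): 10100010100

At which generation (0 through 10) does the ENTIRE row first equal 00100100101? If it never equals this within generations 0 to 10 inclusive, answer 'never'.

Answer: never

Derivation:
Gen 0: 10100010100
Gen 1 (rule 75): 00001100001
Gen 2 (rule 169): 11101001100
Gen 3 (rule 62): 10011111010
Gen 4 (rule 75): 00110001000
Gen 5 (rule 169): 10100100011
Gen 6 (rule 62): 11111110110
Gen 7 (rule 75): 10000010110
Gen 8 (rule 169): 00111001100
Gen 9 (rule 62): 01100111010
Gen 10 (rule 75): 11101101000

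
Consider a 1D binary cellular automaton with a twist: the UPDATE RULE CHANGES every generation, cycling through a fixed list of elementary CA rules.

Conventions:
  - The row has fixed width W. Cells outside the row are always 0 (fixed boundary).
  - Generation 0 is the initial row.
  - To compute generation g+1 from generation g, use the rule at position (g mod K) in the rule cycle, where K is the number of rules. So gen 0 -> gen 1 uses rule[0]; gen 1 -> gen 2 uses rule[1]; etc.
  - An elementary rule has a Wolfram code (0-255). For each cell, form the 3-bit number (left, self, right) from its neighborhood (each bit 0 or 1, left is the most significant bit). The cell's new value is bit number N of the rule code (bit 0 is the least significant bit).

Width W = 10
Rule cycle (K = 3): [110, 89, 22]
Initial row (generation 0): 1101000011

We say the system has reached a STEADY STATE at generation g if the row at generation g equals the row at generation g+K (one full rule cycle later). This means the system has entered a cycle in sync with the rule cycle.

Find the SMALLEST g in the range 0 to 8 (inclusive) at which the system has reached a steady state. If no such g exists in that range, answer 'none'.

Gen 0: 1101000011
Gen 1 (rule 110): 1111000111
Gen 2 (rule 89): 1001110101
Gen 3 (rule 22): 1110000101
Gen 4 (rule 110): 1010001111
Gen 5 (rule 89): 0001101001
Gen 6 (rule 22): 0010001111
Gen 7 (rule 110): 0110011001
Gen 8 (rule 89): 0111011100
Gen 9 (rule 22): 1000000010
Gen 10 (rule 110): 1000000110
Gen 11 (rule 89): 0111110111

Answer: none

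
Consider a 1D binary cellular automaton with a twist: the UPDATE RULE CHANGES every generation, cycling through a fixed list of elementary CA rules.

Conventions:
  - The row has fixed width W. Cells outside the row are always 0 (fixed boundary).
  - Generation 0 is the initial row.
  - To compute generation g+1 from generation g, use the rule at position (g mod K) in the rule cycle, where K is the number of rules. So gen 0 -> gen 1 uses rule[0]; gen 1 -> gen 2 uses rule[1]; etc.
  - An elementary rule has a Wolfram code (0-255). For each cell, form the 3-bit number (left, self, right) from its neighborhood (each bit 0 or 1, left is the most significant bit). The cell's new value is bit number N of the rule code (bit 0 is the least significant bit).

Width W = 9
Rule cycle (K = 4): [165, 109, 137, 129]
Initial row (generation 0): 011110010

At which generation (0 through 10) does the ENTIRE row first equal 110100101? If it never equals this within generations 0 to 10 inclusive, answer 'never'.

Answer: never

Derivation:
Gen 0: 011110010
Gen 1 (rule 165): 001100010
Gen 2 (rule 109): 101101010
Gen 3 (rule 137): 001000000
Gen 4 (rule 129): 100011111
Gen 5 (rule 165): 101001110
Gen 6 (rule 109): 111001010
Gen 7 (rule 137): 110000000
Gen 8 (rule 129): 000111111
Gen 9 (rule 165): 110011110
Gen 10 (rule 109): 110010010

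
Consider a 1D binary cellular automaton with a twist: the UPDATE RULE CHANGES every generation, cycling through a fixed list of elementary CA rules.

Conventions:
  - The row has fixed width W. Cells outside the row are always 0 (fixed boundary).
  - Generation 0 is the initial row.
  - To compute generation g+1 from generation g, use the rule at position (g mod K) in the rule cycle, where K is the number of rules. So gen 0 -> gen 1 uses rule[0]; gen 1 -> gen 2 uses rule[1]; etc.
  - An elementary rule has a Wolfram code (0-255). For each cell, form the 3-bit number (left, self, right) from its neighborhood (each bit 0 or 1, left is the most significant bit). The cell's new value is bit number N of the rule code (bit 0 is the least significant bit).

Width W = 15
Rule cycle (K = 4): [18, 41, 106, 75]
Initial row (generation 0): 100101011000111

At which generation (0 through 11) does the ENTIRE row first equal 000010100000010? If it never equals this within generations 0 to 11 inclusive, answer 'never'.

Gen 0: 100101011000111
Gen 1 (rule 18): 011000000101000
Gen 2 (rule 41): 010011110010011
Gen 3 (rule 106): 100110010100111
Gen 4 (rule 75): 001110100001101
Gen 5 (rule 18): 010000010010000
Gen 6 (rule 41): 000111000000111
Gen 7 (rule 106): 001101000001101
Gen 8 (rule 75): 111100011111100
Gen 9 (rule 18): 000010100000010
Gen 10 (rule 41): 111001001111000
Gen 11 (rule 106): 101010011001000

Answer: 9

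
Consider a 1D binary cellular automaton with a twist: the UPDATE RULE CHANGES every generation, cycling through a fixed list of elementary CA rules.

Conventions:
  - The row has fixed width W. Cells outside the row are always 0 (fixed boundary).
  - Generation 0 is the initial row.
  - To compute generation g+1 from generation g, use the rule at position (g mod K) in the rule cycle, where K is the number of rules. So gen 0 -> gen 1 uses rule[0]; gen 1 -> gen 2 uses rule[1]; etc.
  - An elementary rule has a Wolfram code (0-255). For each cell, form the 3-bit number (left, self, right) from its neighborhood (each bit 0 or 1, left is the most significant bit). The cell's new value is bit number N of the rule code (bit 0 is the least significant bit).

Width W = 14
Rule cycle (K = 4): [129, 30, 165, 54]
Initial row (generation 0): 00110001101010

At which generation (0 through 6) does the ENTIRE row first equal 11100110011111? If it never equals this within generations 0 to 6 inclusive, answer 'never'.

Gen 0: 00110001101010
Gen 1 (rule 129): 10000100000000
Gen 2 (rule 30): 11001110000000
Gen 3 (rule 165): 00000100111111
Gen 4 (rule 54): 00001111000000
Gen 5 (rule 129): 11100110011111
Gen 6 (rule 30): 10011101110000

Answer: 5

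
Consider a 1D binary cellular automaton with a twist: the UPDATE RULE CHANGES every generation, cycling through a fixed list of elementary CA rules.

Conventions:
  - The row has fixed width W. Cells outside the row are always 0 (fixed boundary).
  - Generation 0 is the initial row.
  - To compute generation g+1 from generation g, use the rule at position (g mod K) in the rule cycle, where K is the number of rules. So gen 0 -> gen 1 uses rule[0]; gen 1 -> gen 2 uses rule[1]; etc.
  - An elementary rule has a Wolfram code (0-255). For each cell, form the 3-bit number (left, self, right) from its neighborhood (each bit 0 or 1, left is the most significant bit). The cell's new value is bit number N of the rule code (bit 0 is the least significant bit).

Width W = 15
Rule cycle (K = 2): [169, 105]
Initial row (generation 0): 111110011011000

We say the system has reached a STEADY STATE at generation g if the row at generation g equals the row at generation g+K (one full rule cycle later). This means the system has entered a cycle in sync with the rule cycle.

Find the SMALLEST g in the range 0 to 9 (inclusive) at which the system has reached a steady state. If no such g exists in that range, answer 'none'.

Answer: none

Derivation:
Gen 0: 111110011011000
Gen 1 (rule 169): 111100010110011
Gen 2 (rule 105): 100101001110011
Gen 3 (rule 169): 000010001100010
Gen 4 (rule 105): 111000101101000
Gen 5 (rule 169): 110010011010011
Gen 6 (rule 105): 110000011100011
Gen 7 (rule 169): 100111011001010
Gen 8 (rule 105): 000101111000100
Gen 9 (rule 169): 110011110010001
Gen 10 (rule 105): 110010010000100
Gen 11 (rule 169): 100000000110001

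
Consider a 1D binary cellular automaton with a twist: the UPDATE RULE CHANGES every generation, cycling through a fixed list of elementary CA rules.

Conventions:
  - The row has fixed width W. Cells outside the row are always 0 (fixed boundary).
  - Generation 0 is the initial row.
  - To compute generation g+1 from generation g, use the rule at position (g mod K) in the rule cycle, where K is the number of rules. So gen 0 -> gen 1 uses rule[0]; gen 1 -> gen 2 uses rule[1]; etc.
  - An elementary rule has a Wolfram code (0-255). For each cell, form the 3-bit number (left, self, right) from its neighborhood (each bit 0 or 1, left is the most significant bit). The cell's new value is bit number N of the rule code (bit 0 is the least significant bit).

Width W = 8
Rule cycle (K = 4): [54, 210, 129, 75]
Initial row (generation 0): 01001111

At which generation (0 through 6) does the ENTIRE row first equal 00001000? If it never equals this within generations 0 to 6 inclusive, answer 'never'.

Gen 0: 01001111
Gen 1 (rule 54): 11110000
Gen 2 (rule 210): 01111000
Gen 3 (rule 129): 00110011
Gen 4 (rule 75): 11110111
Gen 5 (rule 54): 00001000
Gen 6 (rule 210): 00010100

Answer: 5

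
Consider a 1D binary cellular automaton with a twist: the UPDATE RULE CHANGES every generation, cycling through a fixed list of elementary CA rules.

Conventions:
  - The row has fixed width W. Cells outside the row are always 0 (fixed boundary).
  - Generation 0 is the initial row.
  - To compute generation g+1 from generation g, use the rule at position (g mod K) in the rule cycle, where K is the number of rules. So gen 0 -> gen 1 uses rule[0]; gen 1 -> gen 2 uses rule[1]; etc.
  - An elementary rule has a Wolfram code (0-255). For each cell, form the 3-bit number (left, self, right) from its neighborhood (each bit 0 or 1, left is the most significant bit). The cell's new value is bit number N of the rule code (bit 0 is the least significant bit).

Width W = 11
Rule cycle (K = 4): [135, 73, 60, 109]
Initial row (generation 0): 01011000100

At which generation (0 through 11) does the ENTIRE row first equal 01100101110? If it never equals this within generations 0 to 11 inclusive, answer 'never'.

Answer: never

Derivation:
Gen 0: 01011000100
Gen 1 (rule 135): 11000011101
Gen 2 (rule 73): 11011010100
Gen 3 (rule 60): 10110111110
Gen 4 (rule 109): 11111100010
Gen 5 (rule 135): 01111001110
Gen 6 (rule 73): 01001001010
Gen 7 (rule 60): 01101101111
Gen 8 (rule 109): 01111111001
Gen 9 (rule 135): 10111110011
Gen 10 (rule 73): 00100010011
Gen 11 (rule 60): 00110011010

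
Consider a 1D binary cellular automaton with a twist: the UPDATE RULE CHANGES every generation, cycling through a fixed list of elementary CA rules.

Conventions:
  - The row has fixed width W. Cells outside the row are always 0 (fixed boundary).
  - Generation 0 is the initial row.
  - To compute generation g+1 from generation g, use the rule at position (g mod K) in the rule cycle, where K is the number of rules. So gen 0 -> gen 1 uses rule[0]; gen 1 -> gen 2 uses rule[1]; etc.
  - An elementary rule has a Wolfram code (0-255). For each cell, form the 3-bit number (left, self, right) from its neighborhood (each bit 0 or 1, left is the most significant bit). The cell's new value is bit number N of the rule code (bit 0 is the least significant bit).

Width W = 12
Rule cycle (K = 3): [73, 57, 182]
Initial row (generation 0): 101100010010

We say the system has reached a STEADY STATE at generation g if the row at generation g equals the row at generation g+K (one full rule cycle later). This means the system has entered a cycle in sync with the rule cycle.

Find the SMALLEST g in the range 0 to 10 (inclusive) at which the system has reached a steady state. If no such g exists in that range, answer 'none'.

Answer: none

Derivation:
Gen 0: 101100010010
Gen 1 (rule 73): 001101000000
Gen 2 (rule 57): 101010111111
Gen 3 (rule 182): 111111011110
Gen 4 (rule 73): 100001010010
Gen 5 (rule 57): 011100101001
Gen 6 (rule 182): 101011111111
Gen 7 (rule 73): 000010000001
Gen 8 (rule 57): 111001111100
Gen 9 (rule 182): 010110111010
Gen 10 (rule 73): 000110101000
Gen 11 (rule 57): 110101010111
Gen 12 (rule 182): 001111111010
Gen 13 (rule 73): 101000001000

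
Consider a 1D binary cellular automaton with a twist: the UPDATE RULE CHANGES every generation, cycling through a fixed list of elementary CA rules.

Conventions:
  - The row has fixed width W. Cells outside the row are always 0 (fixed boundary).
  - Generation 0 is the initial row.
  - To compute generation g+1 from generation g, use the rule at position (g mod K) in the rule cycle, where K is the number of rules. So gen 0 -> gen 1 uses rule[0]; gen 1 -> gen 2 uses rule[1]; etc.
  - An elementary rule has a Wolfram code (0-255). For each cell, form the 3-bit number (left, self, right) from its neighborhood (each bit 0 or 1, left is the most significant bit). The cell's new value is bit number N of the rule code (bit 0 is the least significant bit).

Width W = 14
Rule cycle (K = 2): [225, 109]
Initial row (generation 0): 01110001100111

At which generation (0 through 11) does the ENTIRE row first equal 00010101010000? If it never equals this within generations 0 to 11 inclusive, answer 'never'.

Gen 0: 01110001100111
Gen 1 (rule 225): 00110100100011
Gen 2 (rule 109): 10111100101011
Gen 3 (rule 225): 01011100010101
Gen 4 (rule 109): 01110101011111
Gen 5 (rule 225): 00111010101111
Gen 6 (rule 109): 10101111111001
Gen 7 (rule 225): 01010111111000
Gen 8 (rule 109): 01111100001011
Gen 9 (rule 225): 00111101100101
Gen 10 (rule 109): 10100111100111
Gen 11 (rule 225): 01000011100011

Answer: never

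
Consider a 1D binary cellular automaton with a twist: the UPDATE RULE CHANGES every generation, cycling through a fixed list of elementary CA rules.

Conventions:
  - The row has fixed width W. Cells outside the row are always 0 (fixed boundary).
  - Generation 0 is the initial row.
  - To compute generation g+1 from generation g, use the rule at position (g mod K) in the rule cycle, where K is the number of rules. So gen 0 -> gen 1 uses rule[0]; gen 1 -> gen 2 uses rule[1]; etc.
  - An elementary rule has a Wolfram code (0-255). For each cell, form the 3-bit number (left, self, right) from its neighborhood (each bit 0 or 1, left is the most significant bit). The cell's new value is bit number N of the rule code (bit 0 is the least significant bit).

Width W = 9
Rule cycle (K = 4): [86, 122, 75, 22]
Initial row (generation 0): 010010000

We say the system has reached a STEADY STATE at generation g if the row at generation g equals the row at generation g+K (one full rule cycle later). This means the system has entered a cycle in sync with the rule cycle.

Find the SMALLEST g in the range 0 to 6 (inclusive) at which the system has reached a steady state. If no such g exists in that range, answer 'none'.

Gen 0: 010010000
Gen 1 (rule 86): 111111000
Gen 2 (rule 122): 100001100
Gen 3 (rule 75): 001111101
Gen 4 (rule 22): 010000001
Gen 5 (rule 86): 111000011
Gen 6 (rule 122): 101100111
Gen 7 (rule 75): 001101101
Gen 8 (rule 22): 010000001
Gen 9 (rule 86): 111000011
Gen 10 (rule 122): 101100111

Answer: 4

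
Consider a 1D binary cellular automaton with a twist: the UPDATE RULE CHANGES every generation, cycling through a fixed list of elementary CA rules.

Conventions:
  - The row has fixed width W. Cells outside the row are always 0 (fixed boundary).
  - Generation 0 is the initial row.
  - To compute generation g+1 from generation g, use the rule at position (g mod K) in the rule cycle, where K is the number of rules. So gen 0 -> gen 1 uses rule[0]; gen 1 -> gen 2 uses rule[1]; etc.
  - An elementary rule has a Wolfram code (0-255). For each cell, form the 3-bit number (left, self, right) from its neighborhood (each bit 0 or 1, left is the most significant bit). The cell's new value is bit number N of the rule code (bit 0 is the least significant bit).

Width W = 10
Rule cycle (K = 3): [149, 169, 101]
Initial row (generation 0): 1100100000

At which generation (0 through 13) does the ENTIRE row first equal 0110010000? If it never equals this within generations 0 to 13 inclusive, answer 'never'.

Answer: never

Derivation:
Gen 0: 1100100000
Gen 1 (rule 149): 0010111111
Gen 2 (rule 169): 1001111110
Gen 3 (rule 101): 1000000010
Gen 4 (rule 149): 1111111011
Gen 5 (rule 169): 1111110110
Gen 6 (rule 101): 0000011010
Gen 7 (rule 149): 1111000011
Gen 8 (rule 169): 1110011010
Gen 9 (rule 101): 0010001110
Gen 10 (rule 149): 1011100101
Gen 11 (rule 169): 0111000010
Gen 12 (rule 101): 0001011010
Gen 13 (rule 149): 1101000011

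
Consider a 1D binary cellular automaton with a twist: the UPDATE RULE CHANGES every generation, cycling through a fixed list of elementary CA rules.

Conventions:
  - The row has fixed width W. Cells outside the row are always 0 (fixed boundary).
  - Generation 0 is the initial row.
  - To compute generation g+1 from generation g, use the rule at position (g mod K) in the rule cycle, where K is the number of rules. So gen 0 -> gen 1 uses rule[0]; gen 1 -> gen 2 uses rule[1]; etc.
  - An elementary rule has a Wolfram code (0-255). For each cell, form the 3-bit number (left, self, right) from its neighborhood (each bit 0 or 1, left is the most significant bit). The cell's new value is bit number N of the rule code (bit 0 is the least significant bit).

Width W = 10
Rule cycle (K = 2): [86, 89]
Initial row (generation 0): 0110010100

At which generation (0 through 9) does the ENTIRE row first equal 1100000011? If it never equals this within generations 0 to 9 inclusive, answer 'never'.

Answer: never

Derivation:
Gen 0: 0110010100
Gen 1 (rule 86): 1011110110
Gen 2 (rule 89): 0010010111
Gen 3 (rule 86): 0111110001
Gen 4 (rule 89): 0100011100
Gen 5 (rule 86): 1110100110
Gen 6 (rule 89): 1010010111
Gen 7 (rule 86): 1011110001
Gen 8 (rule 89): 0010011100
Gen 9 (rule 86): 0111100110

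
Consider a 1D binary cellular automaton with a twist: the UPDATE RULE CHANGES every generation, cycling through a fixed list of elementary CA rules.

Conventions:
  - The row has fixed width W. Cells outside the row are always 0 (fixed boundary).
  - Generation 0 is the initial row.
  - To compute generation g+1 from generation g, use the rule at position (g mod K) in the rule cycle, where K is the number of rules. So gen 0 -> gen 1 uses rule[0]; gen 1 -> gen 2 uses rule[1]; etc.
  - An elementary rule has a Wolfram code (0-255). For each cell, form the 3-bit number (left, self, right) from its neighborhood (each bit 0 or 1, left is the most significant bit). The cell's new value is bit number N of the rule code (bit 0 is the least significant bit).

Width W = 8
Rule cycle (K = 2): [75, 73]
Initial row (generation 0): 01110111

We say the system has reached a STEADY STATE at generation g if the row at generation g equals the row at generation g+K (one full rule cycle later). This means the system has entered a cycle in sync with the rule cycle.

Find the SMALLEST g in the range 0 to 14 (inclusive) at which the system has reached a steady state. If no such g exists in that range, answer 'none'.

Gen 0: 01110111
Gen 1 (rule 75): 11010101
Gen 2 (rule 73): 11000000
Gen 3 (rule 75): 11011111
Gen 4 (rule 73): 11010001
Gen 5 (rule 75): 11000110
Gen 6 (rule 73): 11010110
Gen 7 (rule 75): 11000110
Gen 8 (rule 73): 11010110
Gen 9 (rule 75): 11000110
Gen 10 (rule 73): 11010110
Gen 11 (rule 75): 11000110
Gen 12 (rule 73): 11010110
Gen 13 (rule 75): 11000110
Gen 14 (rule 73): 11010110
Gen 15 (rule 75): 11000110
Gen 16 (rule 73): 11010110

Answer: 5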